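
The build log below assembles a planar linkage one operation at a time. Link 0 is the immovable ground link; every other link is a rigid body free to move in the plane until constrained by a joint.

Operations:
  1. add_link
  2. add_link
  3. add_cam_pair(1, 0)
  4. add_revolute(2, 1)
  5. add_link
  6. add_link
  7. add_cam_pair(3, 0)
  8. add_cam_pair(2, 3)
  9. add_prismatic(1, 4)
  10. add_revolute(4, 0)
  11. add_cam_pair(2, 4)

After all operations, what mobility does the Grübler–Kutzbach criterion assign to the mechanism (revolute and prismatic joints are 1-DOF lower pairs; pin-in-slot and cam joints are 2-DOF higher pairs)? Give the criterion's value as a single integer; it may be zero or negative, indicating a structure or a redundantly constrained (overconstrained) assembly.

M = 2

link 0 = ground. State L|J1|J2 = 1|0|0
+link1  2|0|0
+link2  3|0|0
C(1,0) f=2→J2  3|0|1
R(2,1) f=1→J1  3|1|1
+link3  4|1|1
+link4  5|1|1
C(3,0) f=2→J2  5|1|2
C(2,3) f=2→J2  5|1|3
P(1,4) f=1→J1  5|2|3
R(4,0) f=1→J1  5|3|3
C(2,4) f=2→J2  5|3|4
M = 3(5−1)−2·3−4 = 12−6−4 = 2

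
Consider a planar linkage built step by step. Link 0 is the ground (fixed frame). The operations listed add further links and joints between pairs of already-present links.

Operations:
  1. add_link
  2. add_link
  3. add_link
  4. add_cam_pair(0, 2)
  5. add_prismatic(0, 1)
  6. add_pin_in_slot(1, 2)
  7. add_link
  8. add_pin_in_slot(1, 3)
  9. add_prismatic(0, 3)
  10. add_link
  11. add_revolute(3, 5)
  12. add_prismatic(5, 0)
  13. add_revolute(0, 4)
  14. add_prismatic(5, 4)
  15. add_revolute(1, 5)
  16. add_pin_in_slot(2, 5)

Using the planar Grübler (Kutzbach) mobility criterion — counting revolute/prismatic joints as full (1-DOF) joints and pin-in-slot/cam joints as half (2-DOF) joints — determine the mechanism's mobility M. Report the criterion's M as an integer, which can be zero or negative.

M = -3

L=1 J1=0 J2=0
add link → L=2 J1=0 J2=0
add link → L=3 J1=0 J2=0
add link → L=4 J1=0 J2=0
C@0,2 dof=2 J2 → L=4 J1=0 J2=1
P@0,1 dof=1 J1 → L=4 J1=1 J2=1
PS@1,2 dof=2 J2 → L=4 J1=1 J2=2
add link → L=5 J1=1 J2=2
PS@1,3 dof=2 J2 → L=5 J1=1 J2=3
P@0,3 dof=1 J1 → L=5 J1=2 J2=3
add link → L=6 J1=2 J2=3
R@3,5 dof=1 J1 → L=6 J1=3 J2=3
P@5,0 dof=1 J1 → L=6 J1=4 J2=3
R@0,4 dof=1 J1 → L=6 J1=5 J2=3
P@5,4 dof=1 J1 → L=6 J1=6 J2=3
R@1,5 dof=1 J1 → L=6 J1=7 J2=3
PS@2,5 dof=2 J2 → L=6 J1=7 J2=4
M=3(L−1)−2J1−J2=3·5−2·7−4=-3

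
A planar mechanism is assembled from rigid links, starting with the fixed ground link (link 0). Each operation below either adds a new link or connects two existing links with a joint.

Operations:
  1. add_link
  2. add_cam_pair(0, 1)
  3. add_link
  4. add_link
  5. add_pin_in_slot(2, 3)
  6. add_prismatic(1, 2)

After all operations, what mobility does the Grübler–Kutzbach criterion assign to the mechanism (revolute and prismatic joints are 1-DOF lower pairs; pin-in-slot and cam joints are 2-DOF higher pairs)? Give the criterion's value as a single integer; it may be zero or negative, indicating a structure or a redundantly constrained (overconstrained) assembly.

M = 5

ground; <1,0,0>
#1 <2,0,0>
C:0↔1 J2 <2,0,1>
#2 <3,0,1>
#3 <4,0,1>
PS:2↔3 J2 <4,0,2>
P:1↔2 J1 <4,1,2>
3×3 − 2×1 − 1×2 = 5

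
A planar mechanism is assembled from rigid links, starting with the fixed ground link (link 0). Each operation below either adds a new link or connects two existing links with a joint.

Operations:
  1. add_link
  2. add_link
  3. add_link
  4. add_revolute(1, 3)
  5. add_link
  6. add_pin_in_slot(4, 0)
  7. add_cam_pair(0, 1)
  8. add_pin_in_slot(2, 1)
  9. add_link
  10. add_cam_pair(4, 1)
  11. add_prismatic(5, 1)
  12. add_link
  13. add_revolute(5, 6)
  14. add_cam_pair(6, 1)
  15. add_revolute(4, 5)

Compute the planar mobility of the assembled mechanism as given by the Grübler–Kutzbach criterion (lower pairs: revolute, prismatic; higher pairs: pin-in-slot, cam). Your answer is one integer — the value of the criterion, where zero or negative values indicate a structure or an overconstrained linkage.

link 0 = ground. State L|J1|J2 = 1|0|0
+link1  2|0|0
+link2  3|0|0
+link3  4|0|0
R(1,3) f=1→J1  4|1|0
+link4  5|1|0
PS(4,0) f=2→J2  5|1|1
C(0,1) f=2→J2  5|1|2
PS(2,1) f=2→J2  5|1|3
+link5  6|1|3
C(4,1) f=2→J2  6|1|4
P(5,1) f=1→J1  6|2|4
+link6  7|2|4
R(5,6) f=1→J1  7|3|4
C(6,1) f=2→J2  7|3|5
R(4,5) f=1→J1  7|4|5
M = 3(7−1)−2·4−5 = 18−8−5 = 5

M = 5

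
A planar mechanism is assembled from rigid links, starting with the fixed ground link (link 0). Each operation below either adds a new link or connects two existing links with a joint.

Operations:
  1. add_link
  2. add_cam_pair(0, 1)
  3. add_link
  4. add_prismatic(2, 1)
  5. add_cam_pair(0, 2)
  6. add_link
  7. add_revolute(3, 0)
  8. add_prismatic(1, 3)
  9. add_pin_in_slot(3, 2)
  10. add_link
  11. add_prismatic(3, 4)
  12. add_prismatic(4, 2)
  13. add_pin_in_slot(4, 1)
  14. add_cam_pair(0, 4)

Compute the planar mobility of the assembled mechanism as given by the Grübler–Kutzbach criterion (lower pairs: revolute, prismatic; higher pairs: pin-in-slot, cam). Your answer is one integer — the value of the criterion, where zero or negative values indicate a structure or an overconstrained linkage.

M = -3

link 0 = ground. State L|J1|J2 = 1|0|0
+link1  2|0|0
C(0,1) f=2→J2  2|0|1
+link2  3|0|1
P(2,1) f=1→J1  3|1|1
C(0,2) f=2→J2  3|1|2
+link3  4|1|2
R(3,0) f=1→J1  4|2|2
P(1,3) f=1→J1  4|3|2
PS(3,2) f=2→J2  4|3|3
+link4  5|3|3
P(3,4) f=1→J1  5|4|3
P(4,2) f=1→J1  5|5|3
PS(4,1) f=2→J2  5|5|4
C(0,4) f=2→J2  5|5|5
M = 3(5−1)−2·5−5 = 12−10−5 = -3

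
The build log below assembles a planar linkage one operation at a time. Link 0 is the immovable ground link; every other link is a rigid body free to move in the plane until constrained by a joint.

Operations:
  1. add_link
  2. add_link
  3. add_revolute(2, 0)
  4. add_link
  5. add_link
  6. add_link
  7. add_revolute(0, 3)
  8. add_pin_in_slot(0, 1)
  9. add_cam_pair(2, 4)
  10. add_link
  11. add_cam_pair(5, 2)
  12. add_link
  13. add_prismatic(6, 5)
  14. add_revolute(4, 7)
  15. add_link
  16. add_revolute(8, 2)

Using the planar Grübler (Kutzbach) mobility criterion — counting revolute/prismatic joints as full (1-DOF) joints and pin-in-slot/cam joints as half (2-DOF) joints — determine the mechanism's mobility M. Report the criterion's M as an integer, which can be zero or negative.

[1;0;0] (link 0 is ground)
L+ [2;0;0]
L+ [3;0;0]
R(2,0)∈J1 [3;1;0]
L+ [4;1;0]
L+ [5;1;0]
L+ [6;1;0]
R(0,3)∈J1 [6;2;0]
PS(0,1)∈J2 [6;2;1]
C(2,4)∈J2 [6;2;2]
L+ [7;2;2]
C(5,2)∈J2 [7;2;3]
L+ [8;2;3]
P(6,5)∈J1 [8;3;3]
R(4,7)∈J1 [8;4;3]
L+ [9;4;3]
R(8,2)∈J1 [9;5;3]
mobility = 24 − 10 − 3 = 11

M = 11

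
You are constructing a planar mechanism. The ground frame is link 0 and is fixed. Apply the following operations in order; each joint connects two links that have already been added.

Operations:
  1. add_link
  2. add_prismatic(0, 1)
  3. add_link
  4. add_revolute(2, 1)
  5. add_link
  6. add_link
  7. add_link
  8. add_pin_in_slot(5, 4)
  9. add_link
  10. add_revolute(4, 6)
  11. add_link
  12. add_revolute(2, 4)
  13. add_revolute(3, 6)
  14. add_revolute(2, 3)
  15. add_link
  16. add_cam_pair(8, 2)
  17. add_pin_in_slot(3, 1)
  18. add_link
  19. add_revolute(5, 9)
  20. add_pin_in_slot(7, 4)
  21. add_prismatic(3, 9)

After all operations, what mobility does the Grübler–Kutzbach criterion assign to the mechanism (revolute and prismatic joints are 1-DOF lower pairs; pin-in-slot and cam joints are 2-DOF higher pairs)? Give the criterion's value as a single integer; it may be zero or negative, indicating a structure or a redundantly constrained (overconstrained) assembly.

M = 7

L=1 J1=0 J2=0
add link → L=2 J1=0 J2=0
P@0,1 dof=1 J1 → L=2 J1=1 J2=0
add link → L=3 J1=1 J2=0
R@2,1 dof=1 J1 → L=3 J1=2 J2=0
add link → L=4 J1=2 J2=0
add link → L=5 J1=2 J2=0
add link → L=6 J1=2 J2=0
PS@5,4 dof=2 J2 → L=6 J1=2 J2=1
add link → L=7 J1=2 J2=1
R@4,6 dof=1 J1 → L=7 J1=3 J2=1
add link → L=8 J1=3 J2=1
R@2,4 dof=1 J1 → L=8 J1=4 J2=1
R@3,6 dof=1 J1 → L=8 J1=5 J2=1
R@2,3 dof=1 J1 → L=8 J1=6 J2=1
add link → L=9 J1=6 J2=1
C@8,2 dof=2 J2 → L=9 J1=6 J2=2
PS@3,1 dof=2 J2 → L=9 J1=6 J2=3
add link → L=10 J1=6 J2=3
R@5,9 dof=1 J1 → L=10 J1=7 J2=3
PS@7,4 dof=2 J2 → L=10 J1=7 J2=4
P@3,9 dof=1 J1 → L=10 J1=8 J2=4
M=3(L−1)−2J1−J2=3·9−2·8−4=7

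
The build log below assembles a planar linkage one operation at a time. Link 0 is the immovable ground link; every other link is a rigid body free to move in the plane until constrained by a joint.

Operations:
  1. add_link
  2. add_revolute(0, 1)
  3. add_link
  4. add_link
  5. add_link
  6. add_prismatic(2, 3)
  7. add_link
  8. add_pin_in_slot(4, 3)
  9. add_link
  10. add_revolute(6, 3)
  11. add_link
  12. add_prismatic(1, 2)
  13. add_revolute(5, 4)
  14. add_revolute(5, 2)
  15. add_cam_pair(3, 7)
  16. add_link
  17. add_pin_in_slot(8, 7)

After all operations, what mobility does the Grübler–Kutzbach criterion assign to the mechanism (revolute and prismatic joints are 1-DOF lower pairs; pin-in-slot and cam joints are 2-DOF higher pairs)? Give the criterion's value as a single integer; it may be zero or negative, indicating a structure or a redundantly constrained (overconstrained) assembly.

M = 9

link 0 = ground. State L|J1|J2 = 1|0|0
+link1  2|0|0
R(0,1) f=1→J1  2|1|0
+link2  3|1|0
+link3  4|1|0
+link4  5|1|0
P(2,3) f=1→J1  5|2|0
+link5  6|2|0
PS(4,3) f=2→J2  6|2|1
+link6  7|2|1
R(6,3) f=1→J1  7|3|1
+link7  8|3|1
P(1,2) f=1→J1  8|4|1
R(5,4) f=1→J1  8|5|1
R(5,2) f=1→J1  8|6|1
C(3,7) f=2→J2  8|6|2
+link8  9|6|2
PS(8,7) f=2→J2  9|6|3
M = 3(9−1)−2·6−3 = 24−12−3 = 9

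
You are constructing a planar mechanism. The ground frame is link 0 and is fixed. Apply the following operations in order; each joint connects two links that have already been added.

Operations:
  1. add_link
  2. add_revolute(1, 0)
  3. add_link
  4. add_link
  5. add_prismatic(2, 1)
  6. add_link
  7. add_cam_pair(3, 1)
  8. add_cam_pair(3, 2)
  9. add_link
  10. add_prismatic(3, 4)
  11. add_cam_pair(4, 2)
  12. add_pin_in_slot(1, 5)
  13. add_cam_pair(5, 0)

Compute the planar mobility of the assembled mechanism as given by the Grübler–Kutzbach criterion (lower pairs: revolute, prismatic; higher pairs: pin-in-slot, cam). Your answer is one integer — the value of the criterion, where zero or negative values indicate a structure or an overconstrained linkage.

ground; <1,0,0>
#1 <2,0,0>
R:1↔0 J1 <2,1,0>
#2 <3,1,0>
#3 <4,1,0>
P:2↔1 J1 <4,2,0>
#4 <5,2,0>
C:3↔1 J2 <5,2,1>
C:3↔2 J2 <5,2,2>
#5 <6,2,2>
P:3↔4 J1 <6,3,2>
C:4↔2 J2 <6,3,3>
PS:1↔5 J2 <6,3,4>
C:5↔0 J2 <6,3,5>
3×5 − 2×3 − 1×5 = 4

M = 4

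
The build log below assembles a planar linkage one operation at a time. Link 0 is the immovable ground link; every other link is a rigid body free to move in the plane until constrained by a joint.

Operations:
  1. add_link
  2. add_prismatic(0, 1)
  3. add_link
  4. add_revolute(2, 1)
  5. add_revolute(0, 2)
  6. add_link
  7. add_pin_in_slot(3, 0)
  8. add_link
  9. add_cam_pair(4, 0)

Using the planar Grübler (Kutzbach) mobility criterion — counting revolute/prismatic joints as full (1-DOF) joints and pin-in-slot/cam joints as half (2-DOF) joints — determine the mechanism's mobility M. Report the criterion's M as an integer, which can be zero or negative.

[1;0;0] (link 0 is ground)
L+ [2;0;0]
P(0,1)∈J1 [2;1;0]
L+ [3;1;0]
R(2,1)∈J1 [3;2;0]
R(0,2)∈J1 [3;3;0]
L+ [4;3;0]
PS(3,0)∈J2 [4;3;1]
L+ [5;3;1]
C(4,0)∈J2 [5;3;2]
mobility = 12 − 6 − 2 = 4

M = 4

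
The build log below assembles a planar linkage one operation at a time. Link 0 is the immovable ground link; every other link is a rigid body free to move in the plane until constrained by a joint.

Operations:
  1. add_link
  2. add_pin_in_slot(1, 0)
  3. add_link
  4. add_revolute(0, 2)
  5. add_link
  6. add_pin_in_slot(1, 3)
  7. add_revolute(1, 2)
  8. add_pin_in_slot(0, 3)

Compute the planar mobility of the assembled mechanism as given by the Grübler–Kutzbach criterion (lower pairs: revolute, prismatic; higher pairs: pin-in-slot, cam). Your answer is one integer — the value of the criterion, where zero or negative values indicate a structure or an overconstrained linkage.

link 0 = ground. State L|J1|J2 = 1|0|0
+link1  2|0|0
PS(1,0) f=2→J2  2|0|1
+link2  3|0|1
R(0,2) f=1→J1  3|1|1
+link3  4|1|1
PS(1,3) f=2→J2  4|1|2
R(1,2) f=1→J1  4|2|2
PS(0,3) f=2→J2  4|2|3
M = 3(4−1)−2·2−3 = 9−4−3 = 2

M = 2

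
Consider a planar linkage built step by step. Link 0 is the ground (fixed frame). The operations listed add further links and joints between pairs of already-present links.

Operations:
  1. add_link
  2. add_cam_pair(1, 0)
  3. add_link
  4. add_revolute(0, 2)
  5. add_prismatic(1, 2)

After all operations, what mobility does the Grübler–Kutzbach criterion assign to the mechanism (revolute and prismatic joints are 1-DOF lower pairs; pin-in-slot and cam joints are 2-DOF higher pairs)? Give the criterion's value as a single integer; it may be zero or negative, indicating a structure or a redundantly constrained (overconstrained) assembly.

(L,J1,J2)=(1,0,0); link0 fixed
link1: (2,0,0)
C 1-0 [J2]: (2,0,1)
link2: (3,0,1)
R 0-2 [J1]: (3,1,1)
P 1-2 [J1]: (3,2,1)
Grübler: 3·2 − 2·2 − 1 = 1

M = 1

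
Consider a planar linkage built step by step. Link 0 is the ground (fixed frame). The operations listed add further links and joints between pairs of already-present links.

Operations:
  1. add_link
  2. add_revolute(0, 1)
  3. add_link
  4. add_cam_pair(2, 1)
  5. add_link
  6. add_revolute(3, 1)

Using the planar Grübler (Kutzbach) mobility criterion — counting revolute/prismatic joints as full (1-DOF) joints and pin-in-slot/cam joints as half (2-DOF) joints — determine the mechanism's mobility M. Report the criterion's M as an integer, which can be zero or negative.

M = 4

link 0 = ground. State L|J1|J2 = 1|0|0
+link1  2|0|0
R(0,1) f=1→J1  2|1|0
+link2  3|1|0
C(2,1) f=2→J2  3|1|1
+link3  4|1|1
R(3,1) f=1→J1  4|2|1
M = 3(4−1)−2·2−1 = 9−4−1 = 4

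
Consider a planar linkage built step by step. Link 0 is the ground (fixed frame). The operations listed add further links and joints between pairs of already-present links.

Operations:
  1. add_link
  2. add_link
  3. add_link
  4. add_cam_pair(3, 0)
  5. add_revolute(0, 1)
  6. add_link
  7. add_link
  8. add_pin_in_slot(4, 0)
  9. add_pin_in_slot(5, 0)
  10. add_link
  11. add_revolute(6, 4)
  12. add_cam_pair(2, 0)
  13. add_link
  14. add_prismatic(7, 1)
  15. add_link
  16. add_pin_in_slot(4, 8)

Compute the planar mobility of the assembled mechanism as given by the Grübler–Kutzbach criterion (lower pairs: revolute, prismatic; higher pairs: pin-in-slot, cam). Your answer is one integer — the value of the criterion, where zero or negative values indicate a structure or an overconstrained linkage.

link 0 = ground. State L|J1|J2 = 1|0|0
+link1  2|0|0
+link2  3|0|0
+link3  4|0|0
C(3,0) f=2→J2  4|0|1
R(0,1) f=1→J1  4|1|1
+link4  5|1|1
+link5  6|1|1
PS(4,0) f=2→J2  6|1|2
PS(5,0) f=2→J2  6|1|3
+link6  7|1|3
R(6,4) f=1→J1  7|2|3
C(2,0) f=2→J2  7|2|4
+link7  8|2|4
P(7,1) f=1→J1  8|3|4
+link8  9|3|4
PS(4,8) f=2→J2  9|3|5
M = 3(9−1)−2·3−5 = 24−6−5 = 13

M = 13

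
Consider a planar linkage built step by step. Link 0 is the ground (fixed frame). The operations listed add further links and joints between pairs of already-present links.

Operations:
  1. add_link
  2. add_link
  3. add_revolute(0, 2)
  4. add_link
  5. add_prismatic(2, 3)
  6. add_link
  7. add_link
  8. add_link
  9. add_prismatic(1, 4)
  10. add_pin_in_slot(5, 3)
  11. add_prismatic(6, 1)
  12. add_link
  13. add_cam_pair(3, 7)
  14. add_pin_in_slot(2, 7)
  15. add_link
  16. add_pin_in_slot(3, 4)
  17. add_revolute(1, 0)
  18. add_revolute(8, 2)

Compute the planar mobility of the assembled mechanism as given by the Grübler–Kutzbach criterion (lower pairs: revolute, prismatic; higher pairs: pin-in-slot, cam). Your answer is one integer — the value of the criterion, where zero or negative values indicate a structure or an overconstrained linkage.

M = 8

[1;0;0] (link 0 is ground)
L+ [2;0;0]
L+ [3;0;0]
R(0,2)∈J1 [3;1;0]
L+ [4;1;0]
P(2,3)∈J1 [4;2;0]
L+ [5;2;0]
L+ [6;2;0]
L+ [7;2;0]
P(1,4)∈J1 [7;3;0]
PS(5,3)∈J2 [7;3;1]
P(6,1)∈J1 [7;4;1]
L+ [8;4;1]
C(3,7)∈J2 [8;4;2]
PS(2,7)∈J2 [8;4;3]
L+ [9;4;3]
PS(3,4)∈J2 [9;4;4]
R(1,0)∈J1 [9;5;4]
R(8,2)∈J1 [9;6;4]
mobility = 24 − 12 − 4 = 8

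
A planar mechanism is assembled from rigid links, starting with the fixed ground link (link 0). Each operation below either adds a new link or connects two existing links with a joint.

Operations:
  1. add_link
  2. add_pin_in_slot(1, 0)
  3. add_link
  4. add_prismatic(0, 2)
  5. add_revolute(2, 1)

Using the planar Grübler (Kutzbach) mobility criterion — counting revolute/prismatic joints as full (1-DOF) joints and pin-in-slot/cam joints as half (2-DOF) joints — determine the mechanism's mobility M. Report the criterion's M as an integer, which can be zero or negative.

M = 1

[1;0;0] (link 0 is ground)
L+ [2;0;0]
PS(1,0)∈J2 [2;0;1]
L+ [3;0;1]
P(0,2)∈J1 [3;1;1]
R(2,1)∈J1 [3;2;1]
mobility = 6 − 4 − 1 = 1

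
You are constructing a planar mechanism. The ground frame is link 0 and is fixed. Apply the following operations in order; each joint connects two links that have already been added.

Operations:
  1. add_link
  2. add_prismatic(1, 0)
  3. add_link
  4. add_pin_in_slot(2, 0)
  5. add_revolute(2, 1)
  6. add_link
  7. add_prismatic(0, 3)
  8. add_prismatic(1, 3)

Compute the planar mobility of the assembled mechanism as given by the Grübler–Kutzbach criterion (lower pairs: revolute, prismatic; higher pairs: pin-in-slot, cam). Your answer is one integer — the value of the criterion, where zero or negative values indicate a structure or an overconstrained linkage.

ground; <1,0,0>
#1 <2,0,0>
P:1↔0 J1 <2,1,0>
#2 <3,1,0>
PS:2↔0 J2 <3,1,1>
R:2↔1 J1 <3,2,1>
#3 <4,2,1>
P:0↔3 J1 <4,3,1>
P:1↔3 J1 <4,4,1>
3×3 − 2×4 − 1×1 = 0

M = 0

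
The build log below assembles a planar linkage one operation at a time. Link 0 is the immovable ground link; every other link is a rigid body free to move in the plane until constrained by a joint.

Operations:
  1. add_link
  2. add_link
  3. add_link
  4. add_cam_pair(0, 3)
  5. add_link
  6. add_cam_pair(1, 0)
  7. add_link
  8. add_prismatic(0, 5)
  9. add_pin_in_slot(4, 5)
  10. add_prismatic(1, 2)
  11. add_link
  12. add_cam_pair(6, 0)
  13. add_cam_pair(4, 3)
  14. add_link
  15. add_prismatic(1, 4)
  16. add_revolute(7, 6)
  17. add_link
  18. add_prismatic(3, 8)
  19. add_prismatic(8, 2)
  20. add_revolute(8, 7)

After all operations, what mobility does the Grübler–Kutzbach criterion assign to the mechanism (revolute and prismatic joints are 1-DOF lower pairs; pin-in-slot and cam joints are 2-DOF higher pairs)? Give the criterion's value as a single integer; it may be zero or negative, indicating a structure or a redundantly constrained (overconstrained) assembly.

M = 5

ground; <1,0,0>
#1 <2,0,0>
#2 <3,0,0>
#3 <4,0,0>
C:0↔3 J2 <4,0,1>
#4 <5,0,1>
C:1↔0 J2 <5,0,2>
#5 <6,0,2>
P:0↔5 J1 <6,1,2>
PS:4↔5 J2 <6,1,3>
P:1↔2 J1 <6,2,3>
#6 <7,2,3>
C:6↔0 J2 <7,2,4>
C:4↔3 J2 <7,2,5>
#7 <8,2,5>
P:1↔4 J1 <8,3,5>
R:7↔6 J1 <8,4,5>
#8 <9,4,5>
P:3↔8 J1 <9,5,5>
P:8↔2 J1 <9,6,5>
R:8↔7 J1 <9,7,5>
3×8 − 2×7 − 1×5 = 5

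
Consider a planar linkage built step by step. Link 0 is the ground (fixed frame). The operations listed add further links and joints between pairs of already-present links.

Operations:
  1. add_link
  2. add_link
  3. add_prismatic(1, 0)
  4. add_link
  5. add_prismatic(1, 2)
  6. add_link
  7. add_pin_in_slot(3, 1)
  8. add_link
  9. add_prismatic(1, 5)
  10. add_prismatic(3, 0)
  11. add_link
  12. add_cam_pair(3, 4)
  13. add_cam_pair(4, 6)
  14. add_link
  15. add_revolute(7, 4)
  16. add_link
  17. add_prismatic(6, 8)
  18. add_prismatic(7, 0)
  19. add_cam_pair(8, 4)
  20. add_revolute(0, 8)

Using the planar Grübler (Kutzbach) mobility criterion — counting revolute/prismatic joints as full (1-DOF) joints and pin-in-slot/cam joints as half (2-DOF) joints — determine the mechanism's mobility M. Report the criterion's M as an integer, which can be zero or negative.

ground; <1,0,0>
#1 <2,0,0>
#2 <3,0,0>
P:1↔0 J1 <3,1,0>
#3 <4,1,0>
P:1↔2 J1 <4,2,0>
#4 <5,2,0>
PS:3↔1 J2 <5,2,1>
#5 <6,2,1>
P:1↔5 J1 <6,3,1>
P:3↔0 J1 <6,4,1>
#6 <7,4,1>
C:3↔4 J2 <7,4,2>
C:4↔6 J2 <7,4,3>
#7 <8,4,3>
R:7↔4 J1 <8,5,3>
#8 <9,5,3>
P:6↔8 J1 <9,6,3>
P:7↔0 J1 <9,7,3>
C:8↔4 J2 <9,7,4>
R:0↔8 J1 <9,8,4>
3×8 − 2×8 − 1×4 = 4

M = 4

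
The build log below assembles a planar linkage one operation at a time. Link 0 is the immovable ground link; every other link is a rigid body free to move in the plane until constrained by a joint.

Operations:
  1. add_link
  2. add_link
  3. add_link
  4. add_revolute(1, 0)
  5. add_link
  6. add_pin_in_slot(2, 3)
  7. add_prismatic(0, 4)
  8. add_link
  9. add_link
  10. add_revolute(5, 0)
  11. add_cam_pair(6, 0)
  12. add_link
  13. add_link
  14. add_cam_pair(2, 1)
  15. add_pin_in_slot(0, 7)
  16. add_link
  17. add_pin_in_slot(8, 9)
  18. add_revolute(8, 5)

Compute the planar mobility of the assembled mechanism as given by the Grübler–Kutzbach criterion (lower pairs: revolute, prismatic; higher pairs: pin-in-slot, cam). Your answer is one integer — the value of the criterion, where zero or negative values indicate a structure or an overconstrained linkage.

L=1 J1=0 J2=0
add link → L=2 J1=0 J2=0
add link → L=3 J1=0 J2=0
add link → L=4 J1=0 J2=0
R@1,0 dof=1 J1 → L=4 J1=1 J2=0
add link → L=5 J1=1 J2=0
PS@2,3 dof=2 J2 → L=5 J1=1 J2=1
P@0,4 dof=1 J1 → L=5 J1=2 J2=1
add link → L=6 J1=2 J2=1
add link → L=7 J1=2 J2=1
R@5,0 dof=1 J1 → L=7 J1=3 J2=1
C@6,0 dof=2 J2 → L=7 J1=3 J2=2
add link → L=8 J1=3 J2=2
add link → L=9 J1=3 J2=2
C@2,1 dof=2 J2 → L=9 J1=3 J2=3
PS@0,7 dof=2 J2 → L=9 J1=3 J2=4
add link → L=10 J1=3 J2=4
PS@8,9 dof=2 J2 → L=10 J1=3 J2=5
R@8,5 dof=1 J1 → L=10 J1=4 J2=5
M=3(L−1)−2J1−J2=3·9−2·4−5=14

M = 14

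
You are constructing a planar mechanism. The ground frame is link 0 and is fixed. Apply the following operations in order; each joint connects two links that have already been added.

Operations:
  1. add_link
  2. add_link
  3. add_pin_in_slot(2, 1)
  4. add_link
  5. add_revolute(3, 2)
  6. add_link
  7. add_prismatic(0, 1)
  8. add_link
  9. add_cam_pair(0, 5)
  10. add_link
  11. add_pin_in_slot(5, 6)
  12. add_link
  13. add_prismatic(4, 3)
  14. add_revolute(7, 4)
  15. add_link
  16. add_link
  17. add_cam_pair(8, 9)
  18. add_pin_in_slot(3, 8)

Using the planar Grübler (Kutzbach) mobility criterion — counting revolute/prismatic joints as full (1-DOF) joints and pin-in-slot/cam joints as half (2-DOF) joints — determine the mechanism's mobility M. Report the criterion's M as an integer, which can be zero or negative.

link 0 = ground. State L|J1|J2 = 1|0|0
+link1  2|0|0
+link2  3|0|0
PS(2,1) f=2→J2  3|0|1
+link3  4|0|1
R(3,2) f=1→J1  4|1|1
+link4  5|1|1
P(0,1) f=1→J1  5|2|1
+link5  6|2|1
C(0,5) f=2→J2  6|2|2
+link6  7|2|2
PS(5,6) f=2→J2  7|2|3
+link7  8|2|3
P(4,3) f=1→J1  8|3|3
R(7,4) f=1→J1  8|4|3
+link8  9|4|3
+link9  10|4|3
C(8,9) f=2→J2  10|4|4
PS(3,8) f=2→J2  10|4|5
M = 3(10−1)−2·4−5 = 27−8−5 = 14

M = 14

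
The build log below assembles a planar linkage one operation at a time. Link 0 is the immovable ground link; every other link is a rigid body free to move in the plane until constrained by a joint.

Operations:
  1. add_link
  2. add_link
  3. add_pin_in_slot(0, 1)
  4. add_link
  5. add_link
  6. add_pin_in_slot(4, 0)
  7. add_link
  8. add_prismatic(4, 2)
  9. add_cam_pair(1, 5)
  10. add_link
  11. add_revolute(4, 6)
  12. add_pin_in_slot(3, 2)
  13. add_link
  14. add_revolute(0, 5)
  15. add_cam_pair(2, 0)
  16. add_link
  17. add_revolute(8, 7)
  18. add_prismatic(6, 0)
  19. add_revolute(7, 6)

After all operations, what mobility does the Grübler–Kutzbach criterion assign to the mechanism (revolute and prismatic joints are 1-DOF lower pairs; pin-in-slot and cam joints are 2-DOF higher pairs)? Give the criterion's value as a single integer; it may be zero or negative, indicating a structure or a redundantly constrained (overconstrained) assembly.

M = 7

link 0 = ground. State L|J1|J2 = 1|0|0
+link1  2|0|0
+link2  3|0|0
PS(0,1) f=2→J2  3|0|1
+link3  4|0|1
+link4  5|0|1
PS(4,0) f=2→J2  5|0|2
+link5  6|0|2
P(4,2) f=1→J1  6|1|2
C(1,5) f=2→J2  6|1|3
+link6  7|1|3
R(4,6) f=1→J1  7|2|3
PS(3,2) f=2→J2  7|2|4
+link7  8|2|4
R(0,5) f=1→J1  8|3|4
C(2,0) f=2→J2  8|3|5
+link8  9|3|5
R(8,7) f=1→J1  9|4|5
P(6,0) f=1→J1  9|5|5
R(7,6) f=1→J1  9|6|5
M = 3(9−1)−2·6−5 = 24−12−5 = 7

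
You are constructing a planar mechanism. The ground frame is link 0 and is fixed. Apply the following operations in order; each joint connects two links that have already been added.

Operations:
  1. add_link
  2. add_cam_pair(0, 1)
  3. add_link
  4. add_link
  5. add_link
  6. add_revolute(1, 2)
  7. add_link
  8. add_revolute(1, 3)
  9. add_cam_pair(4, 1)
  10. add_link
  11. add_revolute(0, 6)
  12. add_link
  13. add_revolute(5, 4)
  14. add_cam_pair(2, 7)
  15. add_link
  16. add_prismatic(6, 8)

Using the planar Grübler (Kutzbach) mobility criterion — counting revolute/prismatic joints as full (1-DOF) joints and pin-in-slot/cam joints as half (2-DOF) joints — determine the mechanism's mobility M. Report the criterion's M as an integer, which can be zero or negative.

ground; <1,0,0>
#1 <2,0,0>
C:0↔1 J2 <2,0,1>
#2 <3,0,1>
#3 <4,0,1>
#4 <5,0,1>
R:1↔2 J1 <5,1,1>
#5 <6,1,1>
R:1↔3 J1 <6,2,1>
C:4↔1 J2 <6,2,2>
#6 <7,2,2>
R:0↔6 J1 <7,3,2>
#7 <8,3,2>
R:5↔4 J1 <8,4,2>
C:2↔7 J2 <8,4,3>
#8 <9,4,3>
P:6↔8 J1 <9,5,3>
3×8 − 2×5 − 1×3 = 11

M = 11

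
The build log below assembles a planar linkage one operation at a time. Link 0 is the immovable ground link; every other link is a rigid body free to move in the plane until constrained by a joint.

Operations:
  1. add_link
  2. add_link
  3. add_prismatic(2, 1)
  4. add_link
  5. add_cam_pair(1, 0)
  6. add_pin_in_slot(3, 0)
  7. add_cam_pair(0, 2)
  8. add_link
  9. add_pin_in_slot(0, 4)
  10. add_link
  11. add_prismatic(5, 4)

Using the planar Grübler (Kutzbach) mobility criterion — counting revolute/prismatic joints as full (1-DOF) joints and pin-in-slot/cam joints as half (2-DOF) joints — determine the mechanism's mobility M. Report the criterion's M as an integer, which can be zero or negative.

[1;0;0] (link 0 is ground)
L+ [2;0;0]
L+ [3;0;0]
P(2,1)∈J1 [3;1;0]
L+ [4;1;0]
C(1,0)∈J2 [4;1;1]
PS(3,0)∈J2 [4;1;2]
C(0,2)∈J2 [4;1;3]
L+ [5;1;3]
PS(0,4)∈J2 [5;1;4]
L+ [6;1;4]
P(5,4)∈J1 [6;2;4]
mobility = 15 − 4 − 4 = 7

M = 7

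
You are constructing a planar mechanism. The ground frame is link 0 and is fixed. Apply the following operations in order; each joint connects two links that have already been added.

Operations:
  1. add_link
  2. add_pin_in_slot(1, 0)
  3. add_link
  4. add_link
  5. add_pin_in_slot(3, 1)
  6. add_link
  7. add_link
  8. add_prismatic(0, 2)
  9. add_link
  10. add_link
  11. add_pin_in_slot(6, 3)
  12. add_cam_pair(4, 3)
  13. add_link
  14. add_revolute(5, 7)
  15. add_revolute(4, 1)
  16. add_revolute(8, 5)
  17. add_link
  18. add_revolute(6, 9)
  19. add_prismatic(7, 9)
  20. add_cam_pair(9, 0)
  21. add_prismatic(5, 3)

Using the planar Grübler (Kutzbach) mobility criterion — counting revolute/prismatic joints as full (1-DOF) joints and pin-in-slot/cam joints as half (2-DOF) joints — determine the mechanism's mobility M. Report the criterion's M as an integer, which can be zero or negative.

ground; <1,0,0>
#1 <2,0,0>
PS:1↔0 J2 <2,0,1>
#2 <3,0,1>
#3 <4,0,1>
PS:3↔1 J2 <4,0,2>
#4 <5,0,2>
#5 <6,0,2>
P:0↔2 J1 <6,1,2>
#6 <7,1,2>
#7 <8,1,2>
PS:6↔3 J2 <8,1,3>
C:4↔3 J2 <8,1,4>
#8 <9,1,4>
R:5↔7 J1 <9,2,4>
R:4↔1 J1 <9,3,4>
R:8↔5 J1 <9,4,4>
#9 <10,4,4>
R:6↔9 J1 <10,5,4>
P:7↔9 J1 <10,6,4>
C:9↔0 J2 <10,6,5>
P:5↔3 J1 <10,7,5>
3×9 − 2×7 − 1×5 = 8

M = 8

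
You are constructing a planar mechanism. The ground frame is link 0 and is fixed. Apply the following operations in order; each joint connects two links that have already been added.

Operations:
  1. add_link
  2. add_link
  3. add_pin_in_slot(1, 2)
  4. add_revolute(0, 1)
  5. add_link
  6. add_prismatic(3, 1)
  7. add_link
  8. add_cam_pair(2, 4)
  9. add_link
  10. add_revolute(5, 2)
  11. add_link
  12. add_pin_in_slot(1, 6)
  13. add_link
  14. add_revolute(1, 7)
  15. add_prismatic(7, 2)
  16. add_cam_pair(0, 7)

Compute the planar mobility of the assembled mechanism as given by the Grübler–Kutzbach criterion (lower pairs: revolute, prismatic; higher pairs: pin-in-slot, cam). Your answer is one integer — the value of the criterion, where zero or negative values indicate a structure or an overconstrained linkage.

M = 7

(L,J1,J2)=(1,0,0); link0 fixed
link1: (2,0,0)
link2: (3,0,0)
PS 1-2 [J2]: (3,0,1)
R 0-1 [J1]: (3,1,1)
link3: (4,1,1)
P 3-1 [J1]: (4,2,1)
link4: (5,2,1)
C 2-4 [J2]: (5,2,2)
link5: (6,2,2)
R 5-2 [J1]: (6,3,2)
link6: (7,3,2)
PS 1-6 [J2]: (7,3,3)
link7: (8,3,3)
R 1-7 [J1]: (8,4,3)
P 7-2 [J1]: (8,5,3)
C 0-7 [J2]: (8,5,4)
Grübler: 3·7 − 2·5 − 4 = 7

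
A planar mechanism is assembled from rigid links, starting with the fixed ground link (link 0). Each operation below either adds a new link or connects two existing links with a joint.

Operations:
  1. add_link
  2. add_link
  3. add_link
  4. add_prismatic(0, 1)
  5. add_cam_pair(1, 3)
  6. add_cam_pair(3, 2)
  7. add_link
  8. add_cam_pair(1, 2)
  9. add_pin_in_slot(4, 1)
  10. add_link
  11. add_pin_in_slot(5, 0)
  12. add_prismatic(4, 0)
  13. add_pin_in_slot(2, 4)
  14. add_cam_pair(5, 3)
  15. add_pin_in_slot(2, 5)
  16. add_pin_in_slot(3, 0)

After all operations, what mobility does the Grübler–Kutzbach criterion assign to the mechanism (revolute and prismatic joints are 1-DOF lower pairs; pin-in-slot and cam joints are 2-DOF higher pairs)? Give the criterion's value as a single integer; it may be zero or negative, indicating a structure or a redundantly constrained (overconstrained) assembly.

link 0 = ground. State L|J1|J2 = 1|0|0
+link1  2|0|0
+link2  3|0|0
+link3  4|0|0
P(0,1) f=1→J1  4|1|0
C(1,3) f=2→J2  4|1|1
C(3,2) f=2→J2  4|1|2
+link4  5|1|2
C(1,2) f=2→J2  5|1|3
PS(4,1) f=2→J2  5|1|4
+link5  6|1|4
PS(5,0) f=2→J2  6|1|5
P(4,0) f=1→J1  6|2|5
PS(2,4) f=2→J2  6|2|6
C(5,3) f=2→J2  6|2|7
PS(2,5) f=2→J2  6|2|8
PS(3,0) f=2→J2  6|2|9
M = 3(6−1)−2·2−9 = 15−4−9 = 2

M = 2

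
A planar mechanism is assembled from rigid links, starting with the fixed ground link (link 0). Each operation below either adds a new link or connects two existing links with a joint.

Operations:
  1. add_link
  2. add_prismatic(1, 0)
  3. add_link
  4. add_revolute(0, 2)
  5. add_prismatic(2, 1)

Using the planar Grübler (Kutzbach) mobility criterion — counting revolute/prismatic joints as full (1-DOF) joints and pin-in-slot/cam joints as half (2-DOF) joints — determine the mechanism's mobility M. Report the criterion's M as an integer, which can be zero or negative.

link 0 = ground. State L|J1|J2 = 1|0|0
+link1  2|0|0
P(1,0) f=1→J1  2|1|0
+link2  3|1|0
R(0,2) f=1→J1  3|2|0
P(2,1) f=1→J1  3|3|0
M = 3(3−1)−2·3−0 = 6−6−0 = 0

M = 0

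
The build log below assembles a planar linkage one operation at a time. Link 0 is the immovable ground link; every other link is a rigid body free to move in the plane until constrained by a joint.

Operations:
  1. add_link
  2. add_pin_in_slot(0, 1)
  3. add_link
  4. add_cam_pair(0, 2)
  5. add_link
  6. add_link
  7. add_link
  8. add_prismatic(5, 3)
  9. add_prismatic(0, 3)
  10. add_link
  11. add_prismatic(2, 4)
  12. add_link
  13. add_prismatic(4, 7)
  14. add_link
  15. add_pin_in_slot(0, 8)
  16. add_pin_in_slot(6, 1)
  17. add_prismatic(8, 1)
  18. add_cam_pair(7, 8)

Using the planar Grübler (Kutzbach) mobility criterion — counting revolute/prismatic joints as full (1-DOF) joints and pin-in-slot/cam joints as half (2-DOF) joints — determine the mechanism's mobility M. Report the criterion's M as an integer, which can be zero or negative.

ground; <1,0,0>
#1 <2,0,0>
PS:0↔1 J2 <2,0,1>
#2 <3,0,1>
C:0↔2 J2 <3,0,2>
#3 <4,0,2>
#4 <5,0,2>
#5 <6,0,2>
P:5↔3 J1 <6,1,2>
P:0↔3 J1 <6,2,2>
#6 <7,2,2>
P:2↔4 J1 <7,3,2>
#7 <8,3,2>
P:4↔7 J1 <8,4,2>
#8 <9,4,2>
PS:0↔8 J2 <9,4,3>
PS:6↔1 J2 <9,4,4>
P:8↔1 J1 <9,5,4>
C:7↔8 J2 <9,5,5>
3×8 − 2×5 − 1×5 = 9

M = 9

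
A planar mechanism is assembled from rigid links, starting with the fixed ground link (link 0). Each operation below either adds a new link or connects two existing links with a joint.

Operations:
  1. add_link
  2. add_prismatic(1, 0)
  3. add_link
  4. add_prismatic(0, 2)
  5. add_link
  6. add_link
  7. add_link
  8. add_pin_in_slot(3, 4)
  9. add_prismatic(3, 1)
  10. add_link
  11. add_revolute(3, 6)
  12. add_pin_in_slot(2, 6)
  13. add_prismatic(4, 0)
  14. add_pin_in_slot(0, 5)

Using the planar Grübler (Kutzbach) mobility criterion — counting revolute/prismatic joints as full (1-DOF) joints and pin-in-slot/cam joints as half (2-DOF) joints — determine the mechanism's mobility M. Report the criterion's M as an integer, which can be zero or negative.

M = 5

(L,J1,J2)=(1,0,0); link0 fixed
link1: (2,0,0)
P 1-0 [J1]: (2,1,0)
link2: (3,1,0)
P 0-2 [J1]: (3,2,0)
link3: (4,2,0)
link4: (5,2,0)
link5: (6,2,0)
PS 3-4 [J2]: (6,2,1)
P 3-1 [J1]: (6,3,1)
link6: (7,3,1)
R 3-6 [J1]: (7,4,1)
PS 2-6 [J2]: (7,4,2)
P 4-0 [J1]: (7,5,2)
PS 0-5 [J2]: (7,5,3)
Grübler: 3·6 − 2·5 − 3 = 5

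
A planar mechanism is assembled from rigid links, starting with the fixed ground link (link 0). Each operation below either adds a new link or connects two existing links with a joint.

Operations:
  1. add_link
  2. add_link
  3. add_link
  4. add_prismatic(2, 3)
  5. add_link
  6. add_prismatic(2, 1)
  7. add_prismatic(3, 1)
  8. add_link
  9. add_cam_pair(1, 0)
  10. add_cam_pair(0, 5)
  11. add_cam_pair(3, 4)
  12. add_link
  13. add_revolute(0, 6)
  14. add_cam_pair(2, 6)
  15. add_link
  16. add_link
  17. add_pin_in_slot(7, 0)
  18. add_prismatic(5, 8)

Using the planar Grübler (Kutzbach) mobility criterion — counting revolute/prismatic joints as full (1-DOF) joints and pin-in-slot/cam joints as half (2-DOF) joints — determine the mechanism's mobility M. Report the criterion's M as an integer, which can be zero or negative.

M = 9

[1;0;0] (link 0 is ground)
L+ [2;0;0]
L+ [3;0;0]
L+ [4;0;0]
P(2,3)∈J1 [4;1;0]
L+ [5;1;0]
P(2,1)∈J1 [5;2;0]
P(3,1)∈J1 [5;3;0]
L+ [6;3;0]
C(1,0)∈J2 [6;3;1]
C(0,5)∈J2 [6;3;2]
C(3,4)∈J2 [6;3;3]
L+ [7;3;3]
R(0,6)∈J1 [7;4;3]
C(2,6)∈J2 [7;4;4]
L+ [8;4;4]
L+ [9;4;4]
PS(7,0)∈J2 [9;4;5]
P(5,8)∈J1 [9;5;5]
mobility = 24 − 10 − 5 = 9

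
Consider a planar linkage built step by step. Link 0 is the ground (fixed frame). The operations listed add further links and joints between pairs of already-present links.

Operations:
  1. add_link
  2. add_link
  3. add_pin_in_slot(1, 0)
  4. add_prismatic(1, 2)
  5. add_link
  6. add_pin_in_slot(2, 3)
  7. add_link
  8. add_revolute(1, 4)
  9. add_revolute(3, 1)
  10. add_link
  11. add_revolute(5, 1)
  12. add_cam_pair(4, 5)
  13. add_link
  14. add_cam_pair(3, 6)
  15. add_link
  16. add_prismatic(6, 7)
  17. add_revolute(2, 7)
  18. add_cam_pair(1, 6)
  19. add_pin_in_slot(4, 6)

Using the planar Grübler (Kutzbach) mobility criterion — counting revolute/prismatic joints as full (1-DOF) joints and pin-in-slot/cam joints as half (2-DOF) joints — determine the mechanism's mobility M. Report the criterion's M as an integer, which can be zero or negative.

(L,J1,J2)=(1,0,0); link0 fixed
link1: (2,0,0)
link2: (3,0,0)
PS 1-0 [J2]: (3,0,1)
P 1-2 [J1]: (3,1,1)
link3: (4,1,1)
PS 2-3 [J2]: (4,1,2)
link4: (5,1,2)
R 1-4 [J1]: (5,2,2)
R 3-1 [J1]: (5,3,2)
link5: (6,3,2)
R 5-1 [J1]: (6,4,2)
C 4-5 [J2]: (6,4,3)
link6: (7,4,3)
C 3-6 [J2]: (7,4,4)
link7: (8,4,4)
P 6-7 [J1]: (8,5,4)
R 2-7 [J1]: (8,6,4)
C 1-6 [J2]: (8,6,5)
PS 4-6 [J2]: (8,6,6)
Grübler: 3·7 − 2·6 − 6 = 3

M = 3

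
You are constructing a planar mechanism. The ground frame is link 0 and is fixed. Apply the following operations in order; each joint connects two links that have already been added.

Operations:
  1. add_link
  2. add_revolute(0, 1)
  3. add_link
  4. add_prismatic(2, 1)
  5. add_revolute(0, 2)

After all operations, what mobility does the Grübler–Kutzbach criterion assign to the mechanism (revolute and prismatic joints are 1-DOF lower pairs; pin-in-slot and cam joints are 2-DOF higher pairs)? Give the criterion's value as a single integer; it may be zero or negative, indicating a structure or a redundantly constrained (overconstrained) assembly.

link 0 = ground. State L|J1|J2 = 1|0|0
+link1  2|0|0
R(0,1) f=1→J1  2|1|0
+link2  3|1|0
P(2,1) f=1→J1  3|2|0
R(0,2) f=1→J1  3|3|0
M = 3(3−1)−2·3−0 = 6−6−0 = 0

M = 0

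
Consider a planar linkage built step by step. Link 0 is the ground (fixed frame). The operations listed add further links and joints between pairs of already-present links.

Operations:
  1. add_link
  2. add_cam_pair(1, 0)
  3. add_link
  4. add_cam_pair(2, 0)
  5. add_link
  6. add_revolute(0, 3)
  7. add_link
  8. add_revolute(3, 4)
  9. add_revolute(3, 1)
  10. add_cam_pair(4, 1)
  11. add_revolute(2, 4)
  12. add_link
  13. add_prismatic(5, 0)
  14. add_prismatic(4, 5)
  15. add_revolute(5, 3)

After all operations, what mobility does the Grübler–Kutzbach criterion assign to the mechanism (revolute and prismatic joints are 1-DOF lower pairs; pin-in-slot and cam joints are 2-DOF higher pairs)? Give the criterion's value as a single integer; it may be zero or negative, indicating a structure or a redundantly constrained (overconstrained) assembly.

L=1 J1=0 J2=0
add link → L=2 J1=0 J2=0
C@1,0 dof=2 J2 → L=2 J1=0 J2=1
add link → L=3 J1=0 J2=1
C@2,0 dof=2 J2 → L=3 J1=0 J2=2
add link → L=4 J1=0 J2=2
R@0,3 dof=1 J1 → L=4 J1=1 J2=2
add link → L=5 J1=1 J2=2
R@3,4 dof=1 J1 → L=5 J1=2 J2=2
R@3,1 dof=1 J1 → L=5 J1=3 J2=2
C@4,1 dof=2 J2 → L=5 J1=3 J2=3
R@2,4 dof=1 J1 → L=5 J1=4 J2=3
add link → L=6 J1=4 J2=3
P@5,0 dof=1 J1 → L=6 J1=5 J2=3
P@4,5 dof=1 J1 → L=6 J1=6 J2=3
R@5,3 dof=1 J1 → L=6 J1=7 J2=3
M=3(L−1)−2J1−J2=3·5−2·7−3=-2

M = -2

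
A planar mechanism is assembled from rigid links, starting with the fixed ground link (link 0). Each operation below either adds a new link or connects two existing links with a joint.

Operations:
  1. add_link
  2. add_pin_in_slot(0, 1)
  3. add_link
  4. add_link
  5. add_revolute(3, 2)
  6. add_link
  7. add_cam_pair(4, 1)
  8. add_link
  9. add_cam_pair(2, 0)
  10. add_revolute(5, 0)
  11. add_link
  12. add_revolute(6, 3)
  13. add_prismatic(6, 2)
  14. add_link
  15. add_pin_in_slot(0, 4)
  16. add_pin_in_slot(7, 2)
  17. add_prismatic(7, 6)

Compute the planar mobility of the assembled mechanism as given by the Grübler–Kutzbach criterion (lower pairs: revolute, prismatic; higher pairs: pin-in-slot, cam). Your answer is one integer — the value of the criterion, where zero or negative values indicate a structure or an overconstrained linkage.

M = 6

link 0 = ground. State L|J1|J2 = 1|0|0
+link1  2|0|0
PS(0,1) f=2→J2  2|0|1
+link2  3|0|1
+link3  4|0|1
R(3,2) f=1→J1  4|1|1
+link4  5|1|1
C(4,1) f=2→J2  5|1|2
+link5  6|1|2
C(2,0) f=2→J2  6|1|3
R(5,0) f=1→J1  6|2|3
+link6  7|2|3
R(6,3) f=1→J1  7|3|3
P(6,2) f=1→J1  7|4|3
+link7  8|4|3
PS(0,4) f=2→J2  8|4|4
PS(7,2) f=2→J2  8|4|5
P(7,6) f=1→J1  8|5|5
M = 3(8−1)−2·5−5 = 21−10−5 = 6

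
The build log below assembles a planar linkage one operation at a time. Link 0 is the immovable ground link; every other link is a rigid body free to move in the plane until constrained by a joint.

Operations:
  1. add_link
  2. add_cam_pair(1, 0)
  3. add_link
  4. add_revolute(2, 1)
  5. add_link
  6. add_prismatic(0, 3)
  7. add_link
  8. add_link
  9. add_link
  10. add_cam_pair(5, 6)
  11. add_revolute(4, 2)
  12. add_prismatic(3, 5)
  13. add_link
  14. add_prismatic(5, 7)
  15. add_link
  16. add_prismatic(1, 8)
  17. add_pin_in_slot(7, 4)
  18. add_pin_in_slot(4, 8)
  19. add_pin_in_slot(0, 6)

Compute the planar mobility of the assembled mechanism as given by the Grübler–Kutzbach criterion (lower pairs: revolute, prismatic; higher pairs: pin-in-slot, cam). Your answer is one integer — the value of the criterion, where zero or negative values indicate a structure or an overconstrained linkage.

link 0 = ground. State L|J1|J2 = 1|0|0
+link1  2|0|0
C(1,0) f=2→J2  2|0|1
+link2  3|0|1
R(2,1) f=1→J1  3|1|1
+link3  4|1|1
P(0,3) f=1→J1  4|2|1
+link4  5|2|1
+link5  6|2|1
+link6  7|2|1
C(5,6) f=2→J2  7|2|2
R(4,2) f=1→J1  7|3|2
P(3,5) f=1→J1  7|4|2
+link7  8|4|2
P(5,7) f=1→J1  8|5|2
+link8  9|5|2
P(1,8) f=1→J1  9|6|2
PS(7,4) f=2→J2  9|6|3
PS(4,8) f=2→J2  9|6|4
PS(0,6) f=2→J2  9|6|5
M = 3(9−1)−2·6−5 = 24−12−5 = 7

M = 7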